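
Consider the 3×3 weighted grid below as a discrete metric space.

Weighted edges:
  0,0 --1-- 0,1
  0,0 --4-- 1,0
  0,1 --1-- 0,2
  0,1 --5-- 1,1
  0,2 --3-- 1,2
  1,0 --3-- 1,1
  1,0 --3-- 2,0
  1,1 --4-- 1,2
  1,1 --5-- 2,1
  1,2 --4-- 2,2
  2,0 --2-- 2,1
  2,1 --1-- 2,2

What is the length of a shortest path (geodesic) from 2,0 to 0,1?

Shortest path: 2,0 → 1,0 → 0,0 → 0,1, total weight = 8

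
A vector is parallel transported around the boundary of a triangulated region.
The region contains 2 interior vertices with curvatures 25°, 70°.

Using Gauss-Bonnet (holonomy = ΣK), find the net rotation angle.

Holonomy = total enclosed curvature = 25° + 70° = 95°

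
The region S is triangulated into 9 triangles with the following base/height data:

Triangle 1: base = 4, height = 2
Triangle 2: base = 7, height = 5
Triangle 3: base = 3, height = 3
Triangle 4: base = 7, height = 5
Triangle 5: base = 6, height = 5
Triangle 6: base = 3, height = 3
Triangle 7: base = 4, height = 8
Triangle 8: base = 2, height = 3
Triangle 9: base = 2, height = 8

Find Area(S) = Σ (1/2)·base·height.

(1/2)×4×2 + (1/2)×7×5 + (1/2)×3×3 + (1/2)×7×5 + (1/2)×6×5 + (1/2)×3×3 + (1/2)×4×8 + (1/2)×2×3 + (1/2)×2×8 = 90.0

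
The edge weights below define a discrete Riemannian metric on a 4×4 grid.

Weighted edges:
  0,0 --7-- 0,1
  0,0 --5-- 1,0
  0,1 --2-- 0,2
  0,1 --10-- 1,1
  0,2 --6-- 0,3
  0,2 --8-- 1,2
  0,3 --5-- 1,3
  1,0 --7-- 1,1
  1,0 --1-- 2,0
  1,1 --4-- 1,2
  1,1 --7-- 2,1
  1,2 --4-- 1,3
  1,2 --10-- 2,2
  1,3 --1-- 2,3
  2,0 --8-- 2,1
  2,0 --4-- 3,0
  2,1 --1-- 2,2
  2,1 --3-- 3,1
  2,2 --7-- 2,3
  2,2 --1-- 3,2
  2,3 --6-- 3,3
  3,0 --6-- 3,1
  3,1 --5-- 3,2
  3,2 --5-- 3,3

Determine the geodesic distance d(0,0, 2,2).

Shortest path: 0,0 → 1,0 → 2,0 → 2,1 → 2,2, total weight = 15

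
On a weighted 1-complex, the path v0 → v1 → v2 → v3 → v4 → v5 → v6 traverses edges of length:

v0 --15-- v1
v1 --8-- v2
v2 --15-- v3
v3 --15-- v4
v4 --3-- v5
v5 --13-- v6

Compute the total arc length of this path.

Arc length = 15 + 8 + 15 + 15 + 3 + 13 = 69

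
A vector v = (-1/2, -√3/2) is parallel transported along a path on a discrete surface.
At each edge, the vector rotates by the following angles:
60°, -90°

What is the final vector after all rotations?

Total rotation: 60° + (-90°) = -30°. Final vector: (-0.8660, -0.5000)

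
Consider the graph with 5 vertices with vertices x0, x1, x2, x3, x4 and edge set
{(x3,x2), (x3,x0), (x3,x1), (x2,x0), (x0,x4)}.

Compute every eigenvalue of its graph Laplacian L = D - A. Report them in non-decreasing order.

Degrees: deg(x0) = 3, deg(x1) = 1, deg(x2) = 2, deg(x3) = 3, deg(x4) = 1.
L = D − A with rows/columns ordered (x0, x1, x2, x3, x4):
  [ 3,  0, -1, -1, -1]
  [ 0,  1,  0, -1,  0]
  [-1,  0,  2, -1,  0]
  [-1, -1, -1,  3,  0]
  [-1,  0,  0,  0,  1]
Characteristic polynomial: det(λI − L) = λ(λ² − 5λ + 3)(λ² − 5λ + 5).
Roots: λ = 0; (λ² − 5λ + 3) = 0 ⇒ λ = (5 ± √13)/2 ≈ 0.6972, 4.3028; (λ² − 5λ + 5) = 0 ⇒ λ = (5 ± √5)/2 ≈ 1.382, 3.618.
(Check: the roots sum (with multiplicity) to 10, matching trace L = Σdeg = 2·5 = 10.)
Laplacian eigenvalues (increasing order): [0.0, 0.6972, 1.382, 3.618, 4.3028]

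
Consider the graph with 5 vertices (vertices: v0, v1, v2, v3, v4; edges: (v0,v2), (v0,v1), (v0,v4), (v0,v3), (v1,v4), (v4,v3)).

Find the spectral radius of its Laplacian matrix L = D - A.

Degrees: deg(v0) = 4, deg(v1) = 2, deg(v2) = 1, deg(v3) = 2, deg(v4) = 3.
L = D − A with rows/columns ordered (v0, v1, v2, v3, v4):
  [ 4, -1, -1, -1, -1]
  [-1,  2,  0,  0, -1]
  [-1,  0,  1,  0,  0]
  [-1,  0,  0,  2, -1]
  [-1, -1,  0, -1,  3]
Characteristic polynomial: det(λI − L) = λ(λ − 1)(λ − 2)(λ − 4)(λ − 5).
Roots: λ = 0; (λ − 1) = 0 ⇒ λ = 1; (λ − 2) = 0 ⇒ λ = 2; (λ − 4) = 0 ⇒ λ = 4; (λ − 5) = 0 ⇒ λ = 5.
(Check: the roots sum (with multiplicity) to 12, matching trace L = Σdeg = 2·6 = 12.)
Laplacian eigenvalues: [0.0, 1.0, 2.0, 4.0, 5.0]. Largest eigenvalue (spectral radius) = 5.0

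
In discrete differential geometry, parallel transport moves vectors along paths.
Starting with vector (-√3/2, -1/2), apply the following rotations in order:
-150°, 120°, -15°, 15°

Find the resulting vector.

Total rotation: (-150°) + 120° + (-15°) + 15° = -30°. Final vector: (-1, 0)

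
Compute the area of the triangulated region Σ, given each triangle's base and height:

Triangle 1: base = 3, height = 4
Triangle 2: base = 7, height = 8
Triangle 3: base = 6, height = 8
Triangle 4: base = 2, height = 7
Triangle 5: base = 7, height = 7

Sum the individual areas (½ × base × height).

(1/2)×3×4 + (1/2)×7×8 + (1/2)×6×8 + (1/2)×2×7 + (1/2)×7×7 = 89.5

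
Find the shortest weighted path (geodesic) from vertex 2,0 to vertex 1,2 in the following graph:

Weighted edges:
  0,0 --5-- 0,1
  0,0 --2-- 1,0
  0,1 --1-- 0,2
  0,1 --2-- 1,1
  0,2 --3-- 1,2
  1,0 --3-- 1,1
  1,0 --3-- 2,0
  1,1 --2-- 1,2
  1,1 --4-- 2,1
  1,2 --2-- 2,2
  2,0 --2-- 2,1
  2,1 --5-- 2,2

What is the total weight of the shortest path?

Shortest path: 2,0 → 2,1 → 1,1 → 1,2, total weight = 8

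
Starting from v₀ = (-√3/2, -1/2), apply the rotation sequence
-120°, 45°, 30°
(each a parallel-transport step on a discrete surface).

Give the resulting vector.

Total rotation: (-120°) + 45° + 30° = -45°. Final vector: (-0.9659, 0.2588)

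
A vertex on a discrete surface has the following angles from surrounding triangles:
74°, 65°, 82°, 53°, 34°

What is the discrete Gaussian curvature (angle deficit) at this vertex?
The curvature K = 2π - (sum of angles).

Sum of angles = 308°. K = 360° - 308° = 52° = 13π/45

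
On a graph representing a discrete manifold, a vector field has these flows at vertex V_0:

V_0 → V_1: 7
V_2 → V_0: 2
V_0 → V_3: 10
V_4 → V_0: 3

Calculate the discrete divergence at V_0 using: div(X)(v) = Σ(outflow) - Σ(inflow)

Divergence = sum of outgoing flows = 7 + (-2) + 10 + (-3) = 12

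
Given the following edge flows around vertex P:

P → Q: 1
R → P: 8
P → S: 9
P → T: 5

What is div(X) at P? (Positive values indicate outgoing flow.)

Divergence = sum of outgoing flows = 1 + (-8) + 9 + 5 = 7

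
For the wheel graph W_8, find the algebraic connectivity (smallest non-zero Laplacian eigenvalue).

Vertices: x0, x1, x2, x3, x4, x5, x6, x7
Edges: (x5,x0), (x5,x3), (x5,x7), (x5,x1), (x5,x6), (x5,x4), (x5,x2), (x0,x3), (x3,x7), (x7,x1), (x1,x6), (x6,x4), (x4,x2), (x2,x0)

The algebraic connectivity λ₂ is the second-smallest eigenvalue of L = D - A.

The wheel W_8 is the join K_1 ∨ C_7 (a hub joined to every vertex of a cycle of length 7). For a join G ∨ H (G on p vertices, H on q vertices) the Laplacian spectrum is 0, p+q, the eigenvalues of L(G) other than one 0 each shifted by +q, and the eigenvalues of L(H) other than one 0 each shifted by +p. With G = K_1 (p = 1, nothing left after dropping its 0) and H = C_7 (q = 7, eigenvalues 2 − 2cos(2πk/7), k = 0, …, 6; drop k = 0), the spectrum of W_8 is 0, 8, and 1 + (2 − 2cos(2πk/7)) = 3 − 2cos(2πk/7) for k = 1, …, 6:
k=1: 3 − 2cos(2π/7) = 1.753; k=2: 3 − 2cos(4π/7) = 3.445; k=3: 3 − 2cos(6π/7) = 4.8019; k=4: 3 − 2cos(8π/7) = 4.8019; k=5: 3 − 2cos(10π/7) = 3.445; k=6: 3 − 2cos(12π/7) = 1.753.
Laplacian eigenvalues: [0.0, 1.753, 1.753, 3.445, 3.445, 4.8019, 4.8019, 8.0]. Algebraic connectivity (smallest non-zero eigenvalue) = 1.753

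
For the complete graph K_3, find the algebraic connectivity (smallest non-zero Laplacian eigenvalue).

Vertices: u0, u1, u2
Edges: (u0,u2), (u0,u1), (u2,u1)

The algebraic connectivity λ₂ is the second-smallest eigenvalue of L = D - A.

For the complete graph K_n, L = nI − J (J = all-ones matrix). J has eigenvalues n (once, eigenvector 𝟙) and 0 (multiplicity n−1), so L has eigenvalues 0 (once) and n (multiplicity n−1). Here n = 3: eigenvalue 0 once and 3 with multiplicity 2.
Laplacian eigenvalues: [0.0, 3.0, 3.0]. Algebraic connectivity (smallest non-zero eigenvalue) = 3.0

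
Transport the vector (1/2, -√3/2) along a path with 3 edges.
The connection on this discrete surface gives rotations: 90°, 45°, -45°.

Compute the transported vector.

Total rotation: 90° + 45° + (-45°) = 90°. Final vector: (0.8660, 0.5000)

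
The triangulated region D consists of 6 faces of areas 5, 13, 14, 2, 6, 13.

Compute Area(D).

5 + 13 + 14 + 2 + 6 + 13 = 53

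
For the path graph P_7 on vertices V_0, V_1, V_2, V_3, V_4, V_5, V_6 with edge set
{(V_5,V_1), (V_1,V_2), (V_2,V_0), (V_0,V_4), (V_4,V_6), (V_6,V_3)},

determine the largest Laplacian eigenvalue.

The path graph P_n has Laplacian eigenvalues λ_k = 2 − 2cos(kπ/n), k = 0, 1, …, n−1. Here n = 7:
k=0: 2 − 2cos(0) = 0.0; k=1: 2 − 2cos(π/7) = 0.1981; k=2: 2 − 2cos(2π/7) = 0.753; k=3: 2 − 2cos(3π/7) = 1.555; k=4: 2 − 2cos(4π/7) = 2.445; k=5: 2 − 2cos(5π/7) = 3.247; k=6: 2 − 2cos(6π/7) = 3.8019.
Laplacian eigenvalues: [0.0, 0.1981, 0.753, 1.555, 2.445, 3.247, 3.8019]. Largest eigenvalue (spectral radius) = 3.8019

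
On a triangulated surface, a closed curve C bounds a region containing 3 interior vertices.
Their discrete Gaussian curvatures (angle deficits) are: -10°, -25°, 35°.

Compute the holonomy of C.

Holonomy = total enclosed curvature = (-10°) + (-25°) + 35° = 0°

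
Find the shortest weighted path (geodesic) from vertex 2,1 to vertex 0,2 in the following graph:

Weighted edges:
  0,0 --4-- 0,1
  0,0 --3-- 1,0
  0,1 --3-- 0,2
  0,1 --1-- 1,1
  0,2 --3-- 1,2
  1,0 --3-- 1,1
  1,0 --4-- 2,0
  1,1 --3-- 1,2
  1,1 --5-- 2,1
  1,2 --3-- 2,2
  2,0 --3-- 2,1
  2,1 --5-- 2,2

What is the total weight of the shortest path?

Shortest path: 2,1 → 1,1 → 0,1 → 0,2, total weight = 9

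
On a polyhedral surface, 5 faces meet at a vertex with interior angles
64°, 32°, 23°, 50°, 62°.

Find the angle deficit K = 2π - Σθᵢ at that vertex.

Sum of angles = 231°. K = 360° - 231° = 129° = 43π/60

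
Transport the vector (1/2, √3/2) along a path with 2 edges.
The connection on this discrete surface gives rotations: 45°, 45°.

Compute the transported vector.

Total rotation: 45° + 45° = 90°. Final vector: (-0.8660, 0.5000)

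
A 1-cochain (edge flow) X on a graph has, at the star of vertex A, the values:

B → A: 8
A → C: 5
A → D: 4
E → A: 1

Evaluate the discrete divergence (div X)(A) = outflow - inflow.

Divergence = sum of outgoing flows = (-8) + 5 + 4 + (-1) = 0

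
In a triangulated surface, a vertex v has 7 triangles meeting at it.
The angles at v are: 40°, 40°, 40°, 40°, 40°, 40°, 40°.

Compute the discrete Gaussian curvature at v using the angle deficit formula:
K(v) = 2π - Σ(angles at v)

Sum of angles = 280°. K = 360° - 280° = 80° = 4π/9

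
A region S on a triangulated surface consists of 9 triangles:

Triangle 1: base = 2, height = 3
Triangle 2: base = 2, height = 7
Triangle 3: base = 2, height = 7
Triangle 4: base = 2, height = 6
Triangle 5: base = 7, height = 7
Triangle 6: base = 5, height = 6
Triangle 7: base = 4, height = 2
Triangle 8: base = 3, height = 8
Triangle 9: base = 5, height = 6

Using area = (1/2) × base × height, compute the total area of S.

(1/2)×2×3 + (1/2)×2×7 + (1/2)×2×7 + (1/2)×2×6 + (1/2)×7×7 + (1/2)×5×6 + (1/2)×4×2 + (1/2)×3×8 + (1/2)×5×6 = 93.5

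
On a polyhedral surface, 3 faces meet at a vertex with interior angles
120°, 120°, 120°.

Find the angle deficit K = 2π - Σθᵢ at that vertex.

Sum of angles = 360°. K = 360° - 360° = 0° = 0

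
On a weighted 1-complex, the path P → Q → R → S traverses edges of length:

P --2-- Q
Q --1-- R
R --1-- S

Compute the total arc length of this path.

Arc length = 2 + 1 + 1 = 4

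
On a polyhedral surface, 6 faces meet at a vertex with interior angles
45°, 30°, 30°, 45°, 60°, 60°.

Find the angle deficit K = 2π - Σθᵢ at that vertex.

Sum of angles = 270°. K = 360° - 270° = 90° = π/2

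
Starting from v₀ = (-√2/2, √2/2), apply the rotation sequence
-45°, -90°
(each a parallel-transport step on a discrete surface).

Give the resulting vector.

Total rotation: (-45°) + (-90°) = -135°. Final vector: (1, 0)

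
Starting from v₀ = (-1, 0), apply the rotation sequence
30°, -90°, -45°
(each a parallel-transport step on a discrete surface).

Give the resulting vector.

Total rotation: 30° + (-90°) + (-45°) = -105°. Final vector: (0.2588, 0.9659)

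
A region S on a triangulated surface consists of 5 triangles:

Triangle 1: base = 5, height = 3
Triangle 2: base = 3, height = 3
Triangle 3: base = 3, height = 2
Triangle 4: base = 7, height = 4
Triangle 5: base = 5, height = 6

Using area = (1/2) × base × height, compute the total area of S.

(1/2)×5×3 + (1/2)×3×3 + (1/2)×3×2 + (1/2)×7×4 + (1/2)×5×6 = 44.0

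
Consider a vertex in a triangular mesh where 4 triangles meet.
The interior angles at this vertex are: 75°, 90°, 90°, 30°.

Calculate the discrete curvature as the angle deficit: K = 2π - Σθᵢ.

Sum of angles = 285°. K = 360° - 285° = 75°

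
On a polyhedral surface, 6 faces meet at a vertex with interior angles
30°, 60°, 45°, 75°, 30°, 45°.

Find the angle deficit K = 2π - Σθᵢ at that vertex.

Sum of angles = 285°. K = 360° - 285° = 75° = 5π/12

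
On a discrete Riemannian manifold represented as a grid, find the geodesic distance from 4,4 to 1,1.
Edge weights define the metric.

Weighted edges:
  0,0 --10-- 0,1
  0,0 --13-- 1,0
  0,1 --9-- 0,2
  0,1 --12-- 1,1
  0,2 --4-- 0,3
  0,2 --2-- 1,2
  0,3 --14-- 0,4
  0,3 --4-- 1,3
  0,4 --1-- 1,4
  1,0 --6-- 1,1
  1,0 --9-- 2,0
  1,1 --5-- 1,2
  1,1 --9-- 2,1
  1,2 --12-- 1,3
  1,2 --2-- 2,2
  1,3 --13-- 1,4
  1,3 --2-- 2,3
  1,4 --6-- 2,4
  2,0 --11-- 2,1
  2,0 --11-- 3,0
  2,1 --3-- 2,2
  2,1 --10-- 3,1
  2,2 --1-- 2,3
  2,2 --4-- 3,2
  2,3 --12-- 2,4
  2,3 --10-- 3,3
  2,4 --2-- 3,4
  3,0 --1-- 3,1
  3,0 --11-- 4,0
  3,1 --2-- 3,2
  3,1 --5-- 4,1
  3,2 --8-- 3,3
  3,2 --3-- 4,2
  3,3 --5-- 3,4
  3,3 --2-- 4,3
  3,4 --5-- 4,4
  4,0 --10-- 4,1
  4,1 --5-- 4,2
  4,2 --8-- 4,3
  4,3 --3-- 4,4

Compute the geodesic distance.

Shortest path: 4,4 → 4,3 → 3,3 → 2,3 → 2,2 → 1,2 → 1,1, total weight = 23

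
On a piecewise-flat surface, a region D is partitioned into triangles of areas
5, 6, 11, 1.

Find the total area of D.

5 + 6 + 11 + 1 = 23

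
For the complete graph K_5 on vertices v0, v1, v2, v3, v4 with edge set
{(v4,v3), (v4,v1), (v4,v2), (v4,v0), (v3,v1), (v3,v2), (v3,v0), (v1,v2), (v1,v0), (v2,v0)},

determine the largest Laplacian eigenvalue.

For the complete graph K_n, L = nI − J (J = all-ones matrix). J has eigenvalues n (once, eigenvector 𝟙) and 0 (multiplicity n−1), so L has eigenvalues 0 (once) and n (multiplicity n−1). Here n = 5: eigenvalue 0 once and 5 with multiplicity 4.
Laplacian eigenvalues: [0.0, 5.0, 5.0, 5.0, 5.0]. Largest eigenvalue (spectral radius) = 5.0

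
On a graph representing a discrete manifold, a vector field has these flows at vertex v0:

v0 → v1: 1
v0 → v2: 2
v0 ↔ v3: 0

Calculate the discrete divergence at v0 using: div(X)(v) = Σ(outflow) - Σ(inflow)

Divergence = sum of outgoing flows = 1 + 2 + 0 = 3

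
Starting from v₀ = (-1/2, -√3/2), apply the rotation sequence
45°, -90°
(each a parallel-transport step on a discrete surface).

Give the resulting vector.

Total rotation: 45° + (-90°) = -45°. Final vector: (-0.9659, -0.2588)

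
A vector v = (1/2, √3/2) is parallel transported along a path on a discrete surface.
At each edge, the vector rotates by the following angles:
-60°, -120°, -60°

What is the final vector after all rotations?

Total rotation: (-60°) + (-120°) + (-60°) = -240° ≡ 120° (mod 360°). Final vector: (-1, 0)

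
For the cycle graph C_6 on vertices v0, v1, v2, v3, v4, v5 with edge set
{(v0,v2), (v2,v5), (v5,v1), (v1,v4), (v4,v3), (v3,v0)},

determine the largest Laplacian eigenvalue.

The cycle graph C_n has Laplacian eigenvalues λ_k = 2 − 2cos(2πk/n), k = 0, 1, …, n−1. Here n = 6:
k=0: 2 − 2cos(0) = 0.0; k=1: 2 − 2cos(π/3) = 1.0; k=2: 2 − 2cos(2π/3) = 3.0; k=3: 2 − 2cos(π) = 4.0; k=4: 2 − 2cos(4π/3) = 3.0; k=5: 2 − 2cos(5π/3) = 1.0.
Laplacian eigenvalues: [0.0, 1.0, 1.0, 3.0, 3.0, 4.0]. Largest eigenvalue (spectral radius) = 4.0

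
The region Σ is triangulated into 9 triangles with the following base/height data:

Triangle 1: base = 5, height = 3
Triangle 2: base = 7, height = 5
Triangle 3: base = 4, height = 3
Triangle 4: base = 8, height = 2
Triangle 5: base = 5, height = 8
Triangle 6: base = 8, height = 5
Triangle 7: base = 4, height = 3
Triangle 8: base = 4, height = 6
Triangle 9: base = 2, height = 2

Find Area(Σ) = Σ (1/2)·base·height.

(1/2)×5×3 + (1/2)×7×5 + (1/2)×4×3 + (1/2)×8×2 + (1/2)×5×8 + (1/2)×8×5 + (1/2)×4×3 + (1/2)×4×6 + (1/2)×2×2 = 99.0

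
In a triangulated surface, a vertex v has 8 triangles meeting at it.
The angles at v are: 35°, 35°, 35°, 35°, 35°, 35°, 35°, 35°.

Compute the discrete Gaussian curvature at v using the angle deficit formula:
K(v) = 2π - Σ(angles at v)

Sum of angles = 280°. K = 360° - 280° = 80°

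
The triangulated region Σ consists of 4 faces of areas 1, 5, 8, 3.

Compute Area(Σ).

1 + 5 + 8 + 3 = 17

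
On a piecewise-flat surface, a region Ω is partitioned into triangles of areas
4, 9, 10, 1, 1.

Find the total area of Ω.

4 + 9 + 10 + 1 + 1 = 25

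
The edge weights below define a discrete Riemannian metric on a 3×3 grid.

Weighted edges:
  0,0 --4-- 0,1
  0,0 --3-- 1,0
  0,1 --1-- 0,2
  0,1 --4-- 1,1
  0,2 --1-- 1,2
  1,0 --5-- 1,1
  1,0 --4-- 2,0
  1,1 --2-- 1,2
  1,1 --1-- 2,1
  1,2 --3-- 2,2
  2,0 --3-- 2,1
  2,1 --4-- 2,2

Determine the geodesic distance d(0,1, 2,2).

Shortest path: 0,1 → 0,2 → 1,2 → 2,2, total weight = 5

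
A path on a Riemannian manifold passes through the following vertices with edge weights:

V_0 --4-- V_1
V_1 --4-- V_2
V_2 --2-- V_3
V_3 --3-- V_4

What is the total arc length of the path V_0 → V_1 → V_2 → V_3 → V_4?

Arc length = 4 + 4 + 2 + 3 = 13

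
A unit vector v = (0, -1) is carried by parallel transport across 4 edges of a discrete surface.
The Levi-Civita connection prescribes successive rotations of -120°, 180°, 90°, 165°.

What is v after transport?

Total rotation: (-120°) + 180° + 90° + 165° = 315° ≡ -45° (mod 360°). Final vector: (-0.7071, -0.7071)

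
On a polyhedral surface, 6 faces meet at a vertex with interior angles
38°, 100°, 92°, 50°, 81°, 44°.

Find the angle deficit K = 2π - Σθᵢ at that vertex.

Sum of angles = 405°. K = 360° - 405° = -45° = -π/4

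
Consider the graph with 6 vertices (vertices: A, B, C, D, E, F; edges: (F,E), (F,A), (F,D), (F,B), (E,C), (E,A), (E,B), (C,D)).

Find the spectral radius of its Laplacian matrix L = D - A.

Degrees: deg(A) = 2, deg(B) = 2, deg(C) = 2, deg(D) = 2, deg(E) = 4, deg(F) = 4.
L = D − A with rows/columns ordered (A, B, C, D, E, F):
  [ 2,  0,  0,  0, -1, -1]
  [ 0,  2,  0,  0, -1, -1]
  [ 0,  0,  2, -1, -1,  0]
  [ 0,  0, -1,  2,  0, -1]
  [-1, -1, -1,  0,  4, -1]
  [-1, -1,  0, -1, -1,  4]
Characteristic polynomial: det(λI − L) = λ(λ² − 6λ + 6)(λ − 2)(λ² − 8λ + 14).
Roots: λ = 0; (λ² − 6λ + 6) = 0 ⇒ λ = 3 ± √3 ≈ 1.2679, 4.7321; (λ − 2) = 0 ⇒ λ = 2; (λ² − 8λ + 14) = 0 ⇒ λ = 4 ± √2 ≈ 2.5858, 5.4142.
(Check: the roots sum (with multiplicity) to 16, matching trace L = Σdeg = 2·8 = 16.)
Laplacian eigenvalues: [0.0, 1.2679, 2.0, 2.5858, 4.7321, 5.4142]. Largest eigenvalue (spectral radius) = 5.4142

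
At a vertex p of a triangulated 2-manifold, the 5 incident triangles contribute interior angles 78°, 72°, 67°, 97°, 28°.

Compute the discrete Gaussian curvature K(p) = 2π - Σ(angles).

Sum of angles = 342°. K = 360° - 342° = 18° = π/10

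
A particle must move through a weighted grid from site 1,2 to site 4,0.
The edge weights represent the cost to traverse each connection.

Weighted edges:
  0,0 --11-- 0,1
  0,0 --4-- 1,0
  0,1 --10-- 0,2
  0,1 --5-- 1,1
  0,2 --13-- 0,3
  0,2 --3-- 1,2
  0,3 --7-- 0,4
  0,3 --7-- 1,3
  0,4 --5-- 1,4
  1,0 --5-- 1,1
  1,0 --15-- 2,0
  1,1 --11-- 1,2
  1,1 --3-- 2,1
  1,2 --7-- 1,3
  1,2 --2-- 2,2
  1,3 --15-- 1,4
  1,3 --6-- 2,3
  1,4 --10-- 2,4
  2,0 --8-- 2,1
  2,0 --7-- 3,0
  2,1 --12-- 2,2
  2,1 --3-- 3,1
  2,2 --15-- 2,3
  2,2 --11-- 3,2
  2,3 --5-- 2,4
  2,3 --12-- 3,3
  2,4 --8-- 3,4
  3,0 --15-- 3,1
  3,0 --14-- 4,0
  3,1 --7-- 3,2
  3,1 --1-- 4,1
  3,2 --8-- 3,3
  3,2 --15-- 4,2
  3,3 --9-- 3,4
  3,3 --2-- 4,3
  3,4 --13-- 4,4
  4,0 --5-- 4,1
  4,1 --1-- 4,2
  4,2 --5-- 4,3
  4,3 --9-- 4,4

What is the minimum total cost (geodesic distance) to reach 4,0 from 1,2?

Shortest path: 1,2 → 2,2 → 2,1 → 3,1 → 4,1 → 4,0, total weight = 23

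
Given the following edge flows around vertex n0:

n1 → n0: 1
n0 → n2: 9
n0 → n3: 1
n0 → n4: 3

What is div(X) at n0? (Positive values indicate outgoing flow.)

Divergence = sum of outgoing flows = (-1) + 9 + 1 + 3 = 12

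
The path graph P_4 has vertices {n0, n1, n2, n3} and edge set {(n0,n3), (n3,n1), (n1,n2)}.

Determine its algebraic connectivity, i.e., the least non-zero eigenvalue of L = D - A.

The path graph P_n has Laplacian eigenvalues λ_k = 2 − 2cos(kπ/n), k = 0, 1, …, n−1. Here n = 4:
k=0: 2 − 2cos(0) = 0.0; k=1: 2 − 2cos(π/4) = 0.5858; k=2: 2 − 2cos(π/2) = 2.0; k=3: 2 − 2cos(3π/4) = 3.4142.
Laplacian eigenvalues: [0.0, 0.5858, 2.0, 3.4142]. Algebraic connectivity (smallest non-zero eigenvalue) = 0.5858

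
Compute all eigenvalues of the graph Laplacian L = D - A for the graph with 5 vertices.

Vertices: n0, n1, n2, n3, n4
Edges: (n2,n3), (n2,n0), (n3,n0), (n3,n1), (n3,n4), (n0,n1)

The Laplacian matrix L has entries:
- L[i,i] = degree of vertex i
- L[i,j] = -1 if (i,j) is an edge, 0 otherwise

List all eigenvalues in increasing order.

Degrees: deg(n0) = 3, deg(n1) = 2, deg(n2) = 2, deg(n3) = 4, deg(n4) = 1.
L = D − A with rows/columns ordered (n0, n1, n2, n3, n4):
  [ 3, -1, -1, -1,  0]
  [-1,  2,  0, -1,  0]
  [-1,  0,  2, -1,  0]
  [-1, -1, -1,  4, -1]
  [ 0,  0,  0, -1,  1]
Characteristic polynomial: det(λI − L) = λ(λ − 1)(λ − 2)(λ − 4)(λ − 5).
Roots: λ = 0; (λ − 1) = 0 ⇒ λ = 1; (λ − 2) = 0 ⇒ λ = 2; (λ − 4) = 0 ⇒ λ = 4; (λ − 5) = 0 ⇒ λ = 5.
(Check: the roots sum (with multiplicity) to 12, matching trace L = Σdeg = 2·6 = 12.)
Laplacian eigenvalues (increasing order): [0.0, 1.0, 2.0, 4.0, 5.0]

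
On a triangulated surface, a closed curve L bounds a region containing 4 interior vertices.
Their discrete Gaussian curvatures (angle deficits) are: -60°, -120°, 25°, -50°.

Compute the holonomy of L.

Holonomy = total enclosed curvature = (-60°) + (-120°) + 25° + (-50°) = -205°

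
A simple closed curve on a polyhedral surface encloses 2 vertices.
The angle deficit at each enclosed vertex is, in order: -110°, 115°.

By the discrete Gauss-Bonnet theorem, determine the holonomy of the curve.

Holonomy = total enclosed curvature = (-110°) + 115° = 5°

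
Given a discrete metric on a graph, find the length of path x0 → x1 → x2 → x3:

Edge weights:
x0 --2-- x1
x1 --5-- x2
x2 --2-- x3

Arc length = 2 + 5 + 2 = 9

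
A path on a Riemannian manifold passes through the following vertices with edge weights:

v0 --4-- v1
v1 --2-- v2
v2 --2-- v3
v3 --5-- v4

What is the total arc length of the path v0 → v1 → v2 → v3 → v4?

Arc length = 4 + 2 + 2 + 5 = 13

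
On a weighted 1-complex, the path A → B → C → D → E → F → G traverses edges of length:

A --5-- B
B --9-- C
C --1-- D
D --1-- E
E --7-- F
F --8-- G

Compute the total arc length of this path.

Arc length = 5 + 9 + 1 + 1 + 7 + 8 = 31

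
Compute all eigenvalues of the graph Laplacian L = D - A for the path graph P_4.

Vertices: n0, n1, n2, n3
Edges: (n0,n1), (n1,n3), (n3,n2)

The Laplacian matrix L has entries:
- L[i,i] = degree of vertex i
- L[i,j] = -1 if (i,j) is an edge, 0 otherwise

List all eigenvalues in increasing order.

The path graph P_n has Laplacian eigenvalues λ_k = 2 − 2cos(kπ/n), k = 0, 1, …, n−1. Here n = 4:
k=0: 2 − 2cos(0) = 0.0; k=1: 2 − 2cos(π/4) = 0.5858; k=2: 2 − 2cos(π/2) = 2.0; k=3: 2 − 2cos(3π/4) = 3.4142.
Laplacian eigenvalues (increasing order): [0.0, 0.5858, 2.0, 3.4142]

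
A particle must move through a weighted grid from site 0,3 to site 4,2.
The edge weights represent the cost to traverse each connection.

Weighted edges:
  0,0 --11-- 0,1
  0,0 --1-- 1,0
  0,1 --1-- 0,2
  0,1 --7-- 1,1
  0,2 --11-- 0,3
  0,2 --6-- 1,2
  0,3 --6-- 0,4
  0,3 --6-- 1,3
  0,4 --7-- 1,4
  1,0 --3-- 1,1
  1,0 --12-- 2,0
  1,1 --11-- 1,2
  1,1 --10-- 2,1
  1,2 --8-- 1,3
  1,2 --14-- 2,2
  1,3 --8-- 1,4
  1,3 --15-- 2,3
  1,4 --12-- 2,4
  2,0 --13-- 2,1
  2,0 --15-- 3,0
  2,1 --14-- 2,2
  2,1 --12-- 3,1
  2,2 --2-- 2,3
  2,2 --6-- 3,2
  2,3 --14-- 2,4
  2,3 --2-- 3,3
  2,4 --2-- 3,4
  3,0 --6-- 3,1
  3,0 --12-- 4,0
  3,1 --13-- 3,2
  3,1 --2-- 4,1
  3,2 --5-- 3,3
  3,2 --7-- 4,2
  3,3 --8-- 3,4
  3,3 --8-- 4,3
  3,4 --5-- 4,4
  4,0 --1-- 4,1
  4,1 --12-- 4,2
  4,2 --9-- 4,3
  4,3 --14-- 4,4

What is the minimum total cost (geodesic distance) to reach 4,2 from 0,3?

Shortest path: 0,3 → 1,3 → 2,3 → 3,3 → 3,2 → 4,2, total weight = 35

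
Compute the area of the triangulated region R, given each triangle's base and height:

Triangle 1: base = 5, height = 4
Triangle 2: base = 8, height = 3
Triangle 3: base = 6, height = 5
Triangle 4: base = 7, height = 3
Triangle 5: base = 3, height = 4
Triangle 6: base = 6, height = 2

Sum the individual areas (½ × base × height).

(1/2)×5×4 + (1/2)×8×3 + (1/2)×6×5 + (1/2)×7×3 + (1/2)×3×4 + (1/2)×6×2 = 59.5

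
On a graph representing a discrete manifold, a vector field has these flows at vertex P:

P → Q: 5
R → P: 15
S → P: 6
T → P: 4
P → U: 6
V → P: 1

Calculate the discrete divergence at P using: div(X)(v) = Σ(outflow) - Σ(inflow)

Divergence = sum of outgoing flows = 5 + (-15) + (-6) + (-4) + 6 + (-1) = -15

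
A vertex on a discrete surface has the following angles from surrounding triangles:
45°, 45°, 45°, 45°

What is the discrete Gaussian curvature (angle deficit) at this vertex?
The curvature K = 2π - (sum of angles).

Sum of angles = 180°. K = 360° - 180° = 180° = π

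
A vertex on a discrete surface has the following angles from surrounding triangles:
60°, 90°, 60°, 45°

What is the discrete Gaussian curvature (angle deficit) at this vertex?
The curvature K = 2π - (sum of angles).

Sum of angles = 255°. K = 360° - 255° = 105° = 7π/12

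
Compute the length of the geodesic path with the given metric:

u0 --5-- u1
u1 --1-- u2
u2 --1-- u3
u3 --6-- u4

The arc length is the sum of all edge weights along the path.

Arc length = 5 + 1 + 1 + 6 = 13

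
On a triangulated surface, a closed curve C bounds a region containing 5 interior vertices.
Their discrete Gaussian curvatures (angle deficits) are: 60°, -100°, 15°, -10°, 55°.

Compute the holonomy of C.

Holonomy = total enclosed curvature = 60° + (-100°) + 15° + (-10°) + 55° = 20°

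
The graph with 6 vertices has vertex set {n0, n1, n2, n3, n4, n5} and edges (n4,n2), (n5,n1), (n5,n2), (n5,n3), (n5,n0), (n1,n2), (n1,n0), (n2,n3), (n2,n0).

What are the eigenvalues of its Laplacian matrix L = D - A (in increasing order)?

Degrees: deg(n0) = 3, deg(n1) = 3, deg(n2) = 5, deg(n3) = 2, deg(n4) = 1, deg(n5) = 4.
L = D − A with rows/columns ordered (n0, n1, n2, n3, n4, n5):
  [ 3, -1, -1,  0,  0, -1]
  [-1,  3, -1,  0,  0, -1]
  [-1, -1,  5, -1, -1, -1]
  [ 0,  0, -1,  2,  0, -1]
  [ 0,  0, -1,  0,  1,  0]
  [-1, -1, -1, -1,  0,  4]
Characteristic polynomial: det(λI − L) = λ(λ − 1)(λ − 2)(λ − 4)(λ − 5)(λ − 6).
Roots: λ = 0; (λ − 1) = 0 ⇒ λ = 1; (λ − 2) = 0 ⇒ λ = 2; (λ − 4) = 0 ⇒ λ = 4; (λ − 5) = 0 ⇒ λ = 5; (λ − 6) = 0 ⇒ λ = 6.
(Check: the roots sum (with multiplicity) to 18, matching trace L = Σdeg = 2·9 = 18.)
Laplacian eigenvalues (increasing order): [0.0, 1.0, 2.0, 4.0, 5.0, 6.0]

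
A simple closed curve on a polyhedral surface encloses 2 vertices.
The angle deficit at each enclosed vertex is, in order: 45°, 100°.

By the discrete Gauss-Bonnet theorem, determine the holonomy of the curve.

Holonomy = total enclosed curvature = 45° + 100° = 145°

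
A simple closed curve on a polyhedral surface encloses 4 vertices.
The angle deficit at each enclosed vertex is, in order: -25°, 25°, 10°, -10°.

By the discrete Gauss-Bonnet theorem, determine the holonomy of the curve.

Holonomy = total enclosed curvature = (-25°) + 25° + 10° + (-10°) = 0°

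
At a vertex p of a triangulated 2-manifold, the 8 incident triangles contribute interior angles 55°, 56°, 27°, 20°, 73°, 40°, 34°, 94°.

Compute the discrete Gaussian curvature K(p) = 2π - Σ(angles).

Sum of angles = 399°. K = 360° - 399° = -39° = -13π/60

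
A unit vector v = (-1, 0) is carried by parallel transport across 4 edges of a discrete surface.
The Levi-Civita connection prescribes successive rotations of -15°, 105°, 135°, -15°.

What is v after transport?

Total rotation: (-15°) + 105° + 135° + (-15°) = 210° ≡ -150° (mod 360°). Final vector: (0.8660, 0.5000)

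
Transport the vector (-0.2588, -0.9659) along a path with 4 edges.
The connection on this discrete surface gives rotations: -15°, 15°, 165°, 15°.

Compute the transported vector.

Total rotation: (-15°) + 15° + 165° + 15° = 180°. Final vector: (0.2588, 0.9659)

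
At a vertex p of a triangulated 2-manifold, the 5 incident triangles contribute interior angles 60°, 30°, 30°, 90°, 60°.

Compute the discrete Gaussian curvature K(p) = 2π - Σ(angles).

Sum of angles = 270°. K = 360° - 270° = 90°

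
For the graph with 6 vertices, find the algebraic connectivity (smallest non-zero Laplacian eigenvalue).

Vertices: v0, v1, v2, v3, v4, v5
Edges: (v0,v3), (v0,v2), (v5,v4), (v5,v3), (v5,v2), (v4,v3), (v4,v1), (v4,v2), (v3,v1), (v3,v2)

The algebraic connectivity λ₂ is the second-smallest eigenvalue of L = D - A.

Degrees: deg(v0) = 2, deg(v1) = 2, deg(v2) = 4, deg(v3) = 5, deg(v4) = 4, deg(v5) = 3.
L = D − A with rows/columns ordered (v0, v1, v2, v3, v4, v5):
  [ 2,  0, -1, -1,  0,  0]
  [ 0,  2,  0, -1, -1,  0]
  [-1,  0,  4, -1, -1, -1]
  [-1, -1, -1,  5, -1, -1]
  [ 0, -1, -1, -1,  4, -1]
  [ 0,  0, -1, -1, -1,  3]
Characteristic polynomial: det(λI − L) = λ(λ² − 7λ + 9)(λ² − 7λ + 11)(λ − 6).
Roots: λ = 0; (λ² − 7λ + 9) = 0 ⇒ λ = (7 ± √13)/2 ≈ 1.6972, 5.3028; (λ² − 7λ + 11) = 0 ⇒ λ = (7 ± √5)/2 ≈ 2.382, 4.618; (λ − 6) = 0 ⇒ λ = 6.
(Check: the roots sum (with multiplicity) to 20, matching trace L = Σdeg = 2·10 = 20.)
Laplacian eigenvalues: [0.0, 1.6972, 2.382, 4.618, 5.3028, 6.0]. Algebraic connectivity (smallest non-zero eigenvalue) = 1.6972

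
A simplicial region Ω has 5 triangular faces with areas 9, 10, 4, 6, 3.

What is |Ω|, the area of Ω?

9 + 10 + 4 + 6 + 3 = 32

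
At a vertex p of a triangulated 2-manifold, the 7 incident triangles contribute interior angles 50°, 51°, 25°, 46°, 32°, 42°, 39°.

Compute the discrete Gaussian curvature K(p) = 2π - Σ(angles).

Sum of angles = 285°. K = 360° - 285° = 75° = 5π/12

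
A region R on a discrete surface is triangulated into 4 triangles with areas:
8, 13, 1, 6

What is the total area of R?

8 + 13 + 1 + 6 = 28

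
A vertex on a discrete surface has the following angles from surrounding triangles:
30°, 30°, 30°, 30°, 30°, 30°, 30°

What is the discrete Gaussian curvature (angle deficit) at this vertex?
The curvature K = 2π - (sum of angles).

Sum of angles = 210°. K = 360° - 210° = 150° = 5π/6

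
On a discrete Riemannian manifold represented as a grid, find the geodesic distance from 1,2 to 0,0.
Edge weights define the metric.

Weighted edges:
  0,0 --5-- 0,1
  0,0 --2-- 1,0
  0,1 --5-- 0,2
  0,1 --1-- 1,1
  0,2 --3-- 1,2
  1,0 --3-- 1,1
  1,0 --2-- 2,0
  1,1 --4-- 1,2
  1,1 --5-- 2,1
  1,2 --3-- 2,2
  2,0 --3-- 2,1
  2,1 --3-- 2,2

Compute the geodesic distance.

Shortest path: 1,2 → 1,1 → 1,0 → 0,0, total weight = 9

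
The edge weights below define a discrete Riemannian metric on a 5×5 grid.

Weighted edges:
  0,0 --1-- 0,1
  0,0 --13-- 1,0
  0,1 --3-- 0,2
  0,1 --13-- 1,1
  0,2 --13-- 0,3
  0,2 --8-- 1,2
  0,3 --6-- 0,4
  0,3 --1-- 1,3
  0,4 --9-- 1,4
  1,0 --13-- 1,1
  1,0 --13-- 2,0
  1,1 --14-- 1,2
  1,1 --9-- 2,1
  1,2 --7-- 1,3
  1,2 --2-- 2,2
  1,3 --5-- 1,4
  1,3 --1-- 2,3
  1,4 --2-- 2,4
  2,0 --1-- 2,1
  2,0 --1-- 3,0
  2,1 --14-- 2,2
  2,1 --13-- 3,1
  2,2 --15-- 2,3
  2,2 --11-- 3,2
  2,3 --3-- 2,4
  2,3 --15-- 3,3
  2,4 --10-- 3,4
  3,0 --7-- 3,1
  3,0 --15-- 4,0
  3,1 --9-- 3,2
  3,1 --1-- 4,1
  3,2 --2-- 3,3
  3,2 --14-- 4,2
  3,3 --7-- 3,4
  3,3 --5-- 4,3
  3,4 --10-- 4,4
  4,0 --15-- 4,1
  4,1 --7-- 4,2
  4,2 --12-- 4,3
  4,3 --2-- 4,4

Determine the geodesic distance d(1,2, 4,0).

Shortest path: 1,2 → 2,2 → 2,1 → 2,0 → 3,0 → 4,0, total weight = 33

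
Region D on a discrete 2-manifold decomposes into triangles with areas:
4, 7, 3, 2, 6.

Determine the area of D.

4 + 7 + 3 + 2 + 6 = 22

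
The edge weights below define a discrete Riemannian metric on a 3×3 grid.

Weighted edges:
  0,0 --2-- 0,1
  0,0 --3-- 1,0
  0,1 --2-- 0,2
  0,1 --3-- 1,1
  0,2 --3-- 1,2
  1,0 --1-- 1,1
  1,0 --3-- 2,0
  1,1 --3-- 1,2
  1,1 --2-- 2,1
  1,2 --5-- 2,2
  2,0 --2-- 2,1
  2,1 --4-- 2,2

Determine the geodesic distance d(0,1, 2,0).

Shortest path: 0,1 → 1,1 → 1,0 → 2,0, total weight = 7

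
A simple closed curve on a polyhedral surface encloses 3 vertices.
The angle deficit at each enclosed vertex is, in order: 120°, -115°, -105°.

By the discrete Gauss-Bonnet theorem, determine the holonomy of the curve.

Holonomy = total enclosed curvature = 120° + (-115°) + (-105°) = -100°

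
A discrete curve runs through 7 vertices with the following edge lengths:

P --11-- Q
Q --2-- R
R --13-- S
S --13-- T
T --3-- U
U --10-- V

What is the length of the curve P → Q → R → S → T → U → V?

Arc length = 11 + 2 + 13 + 13 + 3 + 10 = 52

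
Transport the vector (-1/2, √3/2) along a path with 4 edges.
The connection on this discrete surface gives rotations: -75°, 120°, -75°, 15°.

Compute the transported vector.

Total rotation: (-75°) + 120° + (-75°) + 15° = -15°. Final vector: (-0.2588, 0.9659)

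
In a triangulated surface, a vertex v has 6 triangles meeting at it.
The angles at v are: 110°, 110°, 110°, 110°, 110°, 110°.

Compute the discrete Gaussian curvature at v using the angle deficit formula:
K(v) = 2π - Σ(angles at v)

Sum of angles = 660°. K = 360° - 660° = -300° = -5π/3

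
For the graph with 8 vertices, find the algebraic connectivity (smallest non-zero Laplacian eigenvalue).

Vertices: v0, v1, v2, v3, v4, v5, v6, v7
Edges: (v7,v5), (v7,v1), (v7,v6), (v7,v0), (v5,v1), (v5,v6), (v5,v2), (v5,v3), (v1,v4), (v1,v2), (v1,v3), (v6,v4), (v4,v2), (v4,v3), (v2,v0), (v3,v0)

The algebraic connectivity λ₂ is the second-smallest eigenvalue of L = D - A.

Degrees: deg(v0) = 3, deg(v1) = 5, deg(v2) = 4, deg(v3) = 4, deg(v4) = 4, deg(v5) = 5, deg(v6) = 3, deg(v7) = 4.
L = D − A with rows/columns ordered (v0, v1, v2, v3, v4, v5, v6, v7):
  [ 3,  0, -1, -1,  0,  0,  0, -1]
  [ 0,  5, -1, -1, -1, -1,  0, -1]
  [-1, -1,  4,  0, -1, -1,  0,  0]
  [-1, -1,  0,  4, -1, -1,  0,  0]
  [ 0, -1, -1, -1,  4,  0, -1,  0]
  [ 0, -1, -1, -1,  0,  5, -1, -1]
  [ 0,  0,  0,  0, -1, -1,  3, -1]
  [-1, -1,  0,  0,  0, -1, -1,  4]
Characteristic polynomial: det(λI − L) = λ(λ² − 9λ + 16)(λ − 3)(λ − 4)²(λ − 5)(λ − 7).
Roots: λ = 0; (λ² − 9λ + 16) = 0 ⇒ λ = (9 ± √17)/2 ≈ 2.4384, 6.5616; (λ − 3) = 0 ⇒ λ = 3; (λ − 4) = 0 ⇒ λ = 4 (multiplicity 2); (λ − 5) = 0 ⇒ λ = 5; (λ − 7) = 0 ⇒ λ = 7.
(Check: the roots sum (with multiplicity) to 32, matching trace L = Σdeg = 2·16 = 32.)
Laplacian eigenvalues: [0.0, 2.4384, 3.0, 4.0, 4.0, 5.0, 6.5616, 7.0]. Algebraic connectivity (smallest non-zero eigenvalue) = 2.4384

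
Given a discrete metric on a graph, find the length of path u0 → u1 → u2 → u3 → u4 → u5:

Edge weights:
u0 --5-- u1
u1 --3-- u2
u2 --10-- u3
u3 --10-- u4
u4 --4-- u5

Arc length = 5 + 3 + 10 + 10 + 4 = 32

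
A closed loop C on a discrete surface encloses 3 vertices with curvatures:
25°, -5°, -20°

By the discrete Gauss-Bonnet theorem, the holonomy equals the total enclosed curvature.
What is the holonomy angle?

Holonomy = total enclosed curvature = 25° + (-5°) + (-20°) = 0°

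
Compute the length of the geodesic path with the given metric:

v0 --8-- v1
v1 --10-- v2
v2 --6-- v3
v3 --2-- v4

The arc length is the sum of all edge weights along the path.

Arc length = 8 + 10 + 6 + 2 = 26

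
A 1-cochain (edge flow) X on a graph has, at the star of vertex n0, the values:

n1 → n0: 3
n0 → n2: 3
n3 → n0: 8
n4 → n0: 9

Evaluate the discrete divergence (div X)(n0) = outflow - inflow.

Divergence = sum of outgoing flows = (-3) + 3 + (-8) + (-9) = -17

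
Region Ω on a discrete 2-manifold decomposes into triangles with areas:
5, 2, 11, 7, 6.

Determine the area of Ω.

5 + 2 + 11 + 7 + 6 = 31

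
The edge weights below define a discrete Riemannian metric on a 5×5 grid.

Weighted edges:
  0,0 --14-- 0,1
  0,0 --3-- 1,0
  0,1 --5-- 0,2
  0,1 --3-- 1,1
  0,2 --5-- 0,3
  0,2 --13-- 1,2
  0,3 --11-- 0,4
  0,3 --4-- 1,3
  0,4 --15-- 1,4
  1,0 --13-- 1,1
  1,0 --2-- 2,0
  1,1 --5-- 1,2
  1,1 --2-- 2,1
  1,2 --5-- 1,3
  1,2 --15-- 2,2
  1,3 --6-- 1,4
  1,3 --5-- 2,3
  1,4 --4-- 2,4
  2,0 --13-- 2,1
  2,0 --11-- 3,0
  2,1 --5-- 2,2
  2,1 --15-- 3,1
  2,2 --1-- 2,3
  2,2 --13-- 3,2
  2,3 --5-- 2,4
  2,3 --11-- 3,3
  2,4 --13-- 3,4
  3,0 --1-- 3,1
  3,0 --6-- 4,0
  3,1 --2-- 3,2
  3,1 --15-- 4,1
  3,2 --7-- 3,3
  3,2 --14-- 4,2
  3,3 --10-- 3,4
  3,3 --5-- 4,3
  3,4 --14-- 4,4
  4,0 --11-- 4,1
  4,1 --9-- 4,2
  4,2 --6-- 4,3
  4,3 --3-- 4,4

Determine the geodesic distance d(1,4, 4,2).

Shortest path: 1,4 → 2,4 → 2,3 → 3,3 → 4,3 → 4,2, total weight = 31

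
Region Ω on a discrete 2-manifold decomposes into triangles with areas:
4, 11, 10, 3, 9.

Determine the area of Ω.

4 + 11 + 10 + 3 + 9 = 37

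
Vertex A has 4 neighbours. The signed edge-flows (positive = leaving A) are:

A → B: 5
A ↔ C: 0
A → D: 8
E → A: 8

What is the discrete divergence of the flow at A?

Divergence = sum of outgoing flows = 5 + 0 + 8 + (-8) = 5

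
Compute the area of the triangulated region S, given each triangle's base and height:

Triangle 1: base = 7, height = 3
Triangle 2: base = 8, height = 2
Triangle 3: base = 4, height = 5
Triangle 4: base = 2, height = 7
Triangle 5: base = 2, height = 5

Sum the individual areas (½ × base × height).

(1/2)×7×3 + (1/2)×8×2 + (1/2)×4×5 + (1/2)×2×7 + (1/2)×2×5 = 40.5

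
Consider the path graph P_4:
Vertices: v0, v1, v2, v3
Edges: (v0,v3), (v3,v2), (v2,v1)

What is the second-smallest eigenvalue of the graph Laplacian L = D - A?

The path graph P_n has Laplacian eigenvalues λ_k = 2 − 2cos(kπ/n), k = 0, 1, …, n−1. Here n = 4:
k=0: 2 − 2cos(0) = 0.0; k=1: 2 − 2cos(π/4) = 0.5858; k=2: 2 − 2cos(π/2) = 2.0; k=3: 2 − 2cos(3π/4) = 3.4142.
Laplacian eigenvalues: [0.0, 0.5858, 2.0, 3.4142]. Algebraic connectivity (smallest non-zero eigenvalue) = 0.5858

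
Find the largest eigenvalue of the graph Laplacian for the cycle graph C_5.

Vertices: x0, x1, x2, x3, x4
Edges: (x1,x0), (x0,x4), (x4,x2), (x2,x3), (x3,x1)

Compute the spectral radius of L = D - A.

The cycle graph C_n has Laplacian eigenvalues λ_k = 2 − 2cos(2πk/n), k = 0, 1, …, n−1. Here n = 5:
k=0: 2 − 2cos(0) = 0.0; k=1: 2 − 2cos(2π/5) = 1.382; k=2: 2 − 2cos(4π/5) = 3.618; k=3: 2 − 2cos(6π/5) = 3.618; k=4: 2 − 2cos(8π/5) = 1.382.
Laplacian eigenvalues: [0.0, 1.382, 1.382, 3.618, 3.618]. Largest eigenvalue (spectral radius) = 3.618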